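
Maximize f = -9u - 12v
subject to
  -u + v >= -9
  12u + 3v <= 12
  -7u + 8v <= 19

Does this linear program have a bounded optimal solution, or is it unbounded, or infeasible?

From the feasible point (13/5, -32/5), moving in the direction (-1, -1) keeps every constraint satisfied while f increases without bound.

unbounded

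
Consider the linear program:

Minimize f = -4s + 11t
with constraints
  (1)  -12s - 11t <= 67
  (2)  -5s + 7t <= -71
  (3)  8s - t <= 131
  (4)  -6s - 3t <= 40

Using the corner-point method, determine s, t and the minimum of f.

Corner points and f = -4s + 11t:
  (312/139, -1187/139) → f = -14305/139
  (687/50, -527/25) → f = -7171/25
  (282/17, 29/17) → f = -809/17

s = 687/50, t = -527/25, minimum f = -7171/25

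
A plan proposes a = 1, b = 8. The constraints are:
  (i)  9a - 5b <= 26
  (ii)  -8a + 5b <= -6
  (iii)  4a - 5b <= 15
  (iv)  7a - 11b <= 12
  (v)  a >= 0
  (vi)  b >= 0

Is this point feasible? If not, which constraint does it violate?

Constraint (ii): -8a + 5b = 32, which is not ≤ -6. All other constraints are satisfied.

not feasible — violates (ii)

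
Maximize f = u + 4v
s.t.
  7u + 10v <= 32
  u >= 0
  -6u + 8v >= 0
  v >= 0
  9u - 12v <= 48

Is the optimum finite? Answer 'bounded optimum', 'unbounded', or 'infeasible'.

Extreme points and f = u + 4v:
  (0, 16/5) → f = 64/5
  (64/29, 48/29) → f = 256/29
  (0, 0) → f = 0
The feasible region has finitely many vertices and no improving ray; the maximum is 64/5 at (0, 16/5).

bounded optimum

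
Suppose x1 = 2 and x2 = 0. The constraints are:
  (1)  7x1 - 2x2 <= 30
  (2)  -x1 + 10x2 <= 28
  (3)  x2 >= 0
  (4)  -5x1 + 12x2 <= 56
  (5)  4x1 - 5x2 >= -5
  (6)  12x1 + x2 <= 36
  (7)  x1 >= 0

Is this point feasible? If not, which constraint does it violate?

(1): 14 ≤ 30 ✓
(2): -2 ≤ 28 ✓
(3): 0 ≥ 0 ✓
(4): -10 ≤ 56 ✓
(5): 8 ≥ -5 ✓
(6): 24 ≤ 36 ✓
(7): 2 ≥ 0 ✓

feasible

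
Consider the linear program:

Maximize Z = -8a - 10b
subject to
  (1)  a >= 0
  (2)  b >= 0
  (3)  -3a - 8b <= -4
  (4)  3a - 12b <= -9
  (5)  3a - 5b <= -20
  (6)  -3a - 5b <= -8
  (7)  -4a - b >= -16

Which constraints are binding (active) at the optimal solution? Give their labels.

(1) and (5)

Corner points and Z = -8a - 10b:
  (0, 4) → Z = -40
  (0, 16) → Z = -160
  (60/23, 128/23) → Z = -1760/23

The maximum is at (0, 4). Substituting into each constraint, equality holds for (1) and (5); the remaining constraints have slack.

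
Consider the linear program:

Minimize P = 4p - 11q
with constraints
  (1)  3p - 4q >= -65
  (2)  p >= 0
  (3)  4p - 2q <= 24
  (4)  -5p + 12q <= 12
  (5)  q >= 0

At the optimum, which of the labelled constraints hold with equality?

(3) and (4)

Vertices and P = 4p - 11q:
  (0, 1) → P = -11
  (0, 0) → P = 0
  (156/19, 84/19) → P = -300/19
  (6, 0) → P = 24

The minimum is at (156/19, 84/19). Substituting into each constraint, equality holds for (3) and (4); the remaining constraints have slack.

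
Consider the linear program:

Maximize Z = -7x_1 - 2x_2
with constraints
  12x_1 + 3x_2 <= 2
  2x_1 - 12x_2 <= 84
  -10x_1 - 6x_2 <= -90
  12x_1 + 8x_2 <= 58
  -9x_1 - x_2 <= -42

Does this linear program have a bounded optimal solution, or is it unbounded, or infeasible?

The boundaries 12x_1 + 8x_2 = 58 and -9x_1 - x_2 = -42 meet at (139/30, 3/10), but that point violates 12x_1 + 3x_2 ≤ 2. Every candidate vertex is excluded by some other constraint, so the feasible region is empty.

infeasible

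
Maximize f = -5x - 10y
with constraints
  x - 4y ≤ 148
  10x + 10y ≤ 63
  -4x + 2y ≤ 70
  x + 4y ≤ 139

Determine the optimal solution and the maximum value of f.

x = -288/7, y = -331/7, maximum f = 4750/7

Corner points and f = -5x - 10y:
  (866/25, -1417/50) → f = 551/5
  (-288/7, -331/7) → f = 4750/7
  (-287/30, 238/15) → f = -665/6

At the optimal vertex, x - 4y = 148 and -4x + 2y = 70.
Solving simultaneously gives x = -288/7, y = -331/7.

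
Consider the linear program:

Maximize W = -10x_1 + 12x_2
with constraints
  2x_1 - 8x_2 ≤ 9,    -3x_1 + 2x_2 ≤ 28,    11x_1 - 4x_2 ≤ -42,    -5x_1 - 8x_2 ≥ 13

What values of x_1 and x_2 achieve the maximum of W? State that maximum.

The binding constraints are -3x_1 + 2x_2 = 28 and -5x_1 - 8x_2 = 13.
Solving simultaneously gives x_1 = -125/17, x_2 = 101/34.

x_1 = -125/17, x_2 = 101/34, maximum W = 1856/17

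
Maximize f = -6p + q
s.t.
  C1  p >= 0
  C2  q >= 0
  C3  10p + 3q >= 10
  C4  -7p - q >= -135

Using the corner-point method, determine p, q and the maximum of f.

p = 0, q = 135, maximum f = 135

Extreme points and f = -6p + q:
  (0, 10/3) → f = 10/3
  (0, 135) → f = 135
  (1, 0) → f = -6
  (135/7, 0) → f = -810/7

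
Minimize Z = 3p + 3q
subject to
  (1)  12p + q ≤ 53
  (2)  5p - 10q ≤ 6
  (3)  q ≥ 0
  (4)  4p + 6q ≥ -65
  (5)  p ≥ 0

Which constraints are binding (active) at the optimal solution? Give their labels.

(3) and (5)

Feasible corners and Z = 3p + 3q:
  (536/125, 193/125) → Z = 2187/125
  (0, 53) → Z = 159
  (6/5, 0) → Z = 18/5
  (0, 0) → Z = 0

The minimum is at (0, 0). Substituting into each constraint, equality holds for (3) and (5); the remaining constraints have slack.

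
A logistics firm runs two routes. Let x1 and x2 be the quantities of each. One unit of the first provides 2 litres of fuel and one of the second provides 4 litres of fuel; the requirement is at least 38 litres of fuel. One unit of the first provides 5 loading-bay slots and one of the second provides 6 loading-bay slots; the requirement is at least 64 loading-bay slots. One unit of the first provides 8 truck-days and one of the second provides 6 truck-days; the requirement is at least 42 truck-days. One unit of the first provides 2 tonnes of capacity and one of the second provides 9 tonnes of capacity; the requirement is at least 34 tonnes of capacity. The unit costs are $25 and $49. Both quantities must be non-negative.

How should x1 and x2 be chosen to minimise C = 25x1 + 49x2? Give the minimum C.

x1 = 7/2, x2 = 31/4, minimum C = 1869/4

Feasible corners and C = 25x1 + 49x2:
  (0, 32/3) → C = 1568/3
  (19, 0) → C = 475
  (7/2, 31/4) → C = 1869/4
The feasible region is unbounded (it extends along (0, 1), (1, 0)), but C strictly increases along every unbounded feasible direction, so there is no improving ray and the minimum is attained at a vertex.

At the optimal vertex, 2x1 + 4x2 = 38 and 5x1 + 6x2 = 64.
Solving simultaneously gives x1 = 7/2, x2 = 31/4.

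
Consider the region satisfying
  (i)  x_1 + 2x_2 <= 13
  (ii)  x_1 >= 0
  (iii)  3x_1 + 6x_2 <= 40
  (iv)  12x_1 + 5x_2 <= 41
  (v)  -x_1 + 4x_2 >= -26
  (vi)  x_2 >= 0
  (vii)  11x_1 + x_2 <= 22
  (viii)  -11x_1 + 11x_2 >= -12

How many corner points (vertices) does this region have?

Intersecting each pair of boundary lines and keeping only the points that satisfy every inequality leaves:
  (0, 13/2)
  (17/19, 115/19)
  (0, 0)
  (69/43, 187/43)
  (12/11, 0)
  (127/66, 5/6)

6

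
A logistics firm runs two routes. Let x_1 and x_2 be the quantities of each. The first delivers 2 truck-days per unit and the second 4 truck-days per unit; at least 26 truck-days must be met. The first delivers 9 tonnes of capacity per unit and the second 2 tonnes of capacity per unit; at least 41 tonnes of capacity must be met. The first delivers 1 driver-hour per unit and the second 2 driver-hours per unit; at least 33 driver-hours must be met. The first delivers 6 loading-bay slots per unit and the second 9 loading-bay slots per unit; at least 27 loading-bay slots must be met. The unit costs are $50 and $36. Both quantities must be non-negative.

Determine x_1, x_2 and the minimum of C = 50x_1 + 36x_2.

x_1 = 1, x_2 = 16, minimum C = 626

Feasible corners and C = 50x_1 + 36x_2:
  (0, 41/2) → C = 738
  (33, 0) → C = 1650
  (1, 16) → C = 626
The feasible region is unbounded (it extends along (0, 1), (1, 0)), but C strictly increases along every unbounded feasible direction, so there is no improving ray and the minimum is attained at a vertex.

At the optimal vertex, 9x_1 + 2x_2 = 41 and x_1 + 2x_2 = 33.
Solving simultaneously gives x_1 = 1, x_2 = 16.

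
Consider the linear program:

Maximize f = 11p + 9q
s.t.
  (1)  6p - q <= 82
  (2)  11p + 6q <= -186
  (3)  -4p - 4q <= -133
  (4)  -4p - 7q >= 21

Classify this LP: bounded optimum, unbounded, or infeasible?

infeasible

The boundaries 6p - q = 82 and 11p + 6q = -186 meet at (306/47, -2018/47), but that point violates -4p - 4q ≤ -133. Every candidate vertex is excluded by some other constraint, so the feasible region is empty.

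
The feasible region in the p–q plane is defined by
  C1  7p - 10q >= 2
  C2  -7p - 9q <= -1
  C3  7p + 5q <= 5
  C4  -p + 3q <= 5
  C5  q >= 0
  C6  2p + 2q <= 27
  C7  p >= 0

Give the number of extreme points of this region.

3

Pairwise boundary intersections that survive every other constraint:
  (4/7, 1/5)
  (2/7, 0)
  (5/7, 0)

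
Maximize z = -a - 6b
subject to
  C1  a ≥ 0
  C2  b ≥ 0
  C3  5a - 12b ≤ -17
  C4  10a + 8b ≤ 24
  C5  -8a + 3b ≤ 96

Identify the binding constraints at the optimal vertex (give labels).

Vertices and z = -a - 6b:
  (0, 17/12) → z = -17/2
  (0, 3) → z = -18
  (19/20, 29/16) → z = -473/40

The maximum is at (0, 17/12). Substituting into each constraint, equality holds for C1 and C3; the remaining constraints have slack.

C1 and C3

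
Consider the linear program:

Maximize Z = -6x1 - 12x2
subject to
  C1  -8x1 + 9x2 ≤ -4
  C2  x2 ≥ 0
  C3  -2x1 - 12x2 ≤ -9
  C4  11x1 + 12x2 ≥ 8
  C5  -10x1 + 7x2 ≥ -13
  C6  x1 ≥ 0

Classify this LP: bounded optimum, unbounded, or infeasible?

Extreme points and Z = -6x1 - 12x2:
  (43/38, 32/57) → Z = -257/19
  (89/34, 32/17) → Z = -651/17
  (219/134, 32/67) → Z = -1041/67
The feasible region has finitely many vertices and no improving ray; the maximum is -257/19 at (43/38, 32/57).

bounded optimum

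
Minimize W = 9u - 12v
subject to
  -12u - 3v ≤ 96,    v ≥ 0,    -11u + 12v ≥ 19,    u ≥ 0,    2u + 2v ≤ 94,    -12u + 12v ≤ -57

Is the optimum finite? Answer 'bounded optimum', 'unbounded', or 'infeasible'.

The boundaries v = 0 and 2u + 2v = 94 meet at (47, 0), but that point violates -11u + 12v ≥ 19. Every candidate vertex is excluded by some other constraint, so the feasible region is empty.

infeasible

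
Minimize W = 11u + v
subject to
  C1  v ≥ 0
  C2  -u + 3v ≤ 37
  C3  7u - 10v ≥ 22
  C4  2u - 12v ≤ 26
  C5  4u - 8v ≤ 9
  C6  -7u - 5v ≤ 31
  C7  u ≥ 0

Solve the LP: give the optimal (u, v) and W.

u = 43/8, v = 25/16, minimum W = 971/16

The optimum lies where 7u - 10v = 22 and 4u - 8v = 9.
Solving simultaneously gives u = 43/8, v = 25/16.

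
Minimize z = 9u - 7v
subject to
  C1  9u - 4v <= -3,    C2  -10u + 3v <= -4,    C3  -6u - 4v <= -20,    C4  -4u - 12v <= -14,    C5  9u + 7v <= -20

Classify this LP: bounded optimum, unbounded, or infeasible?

infeasible

The boundaries 9u - 4v = -3 and -10u + 3v = -4 meet at (25/13, 66/13), but that point violates 9u + 7v ≤ -20. Every candidate vertex is excluded by some other constraint, so the feasible region is empty.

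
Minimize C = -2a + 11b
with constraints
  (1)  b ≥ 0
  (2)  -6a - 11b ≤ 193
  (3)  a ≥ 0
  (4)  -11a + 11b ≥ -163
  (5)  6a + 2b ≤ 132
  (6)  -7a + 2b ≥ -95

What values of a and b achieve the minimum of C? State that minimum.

a = 95/7, b = 0, minimum C = -190/7

Corner points and C = -2a + 11b:
  (0, 0) → C = 0
  (95/7, 0) → C = -190/7
  (0, 66) → C = 726
  (227/13, 177/13) → C = 1493/13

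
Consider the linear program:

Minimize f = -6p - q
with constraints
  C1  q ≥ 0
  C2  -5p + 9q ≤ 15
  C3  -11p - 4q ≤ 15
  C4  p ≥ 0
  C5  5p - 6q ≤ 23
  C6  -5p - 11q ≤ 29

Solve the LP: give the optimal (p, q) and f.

Extreme points and f = -6p - q:
  (0, 0) → f = 0
  (23/5, 0) → f = -138/5
  (0, 5/3) → f = -5/3
  (99/5, 38/3) → f = -1972/15

p = 99/5, q = 38/3, minimum f = -1972/15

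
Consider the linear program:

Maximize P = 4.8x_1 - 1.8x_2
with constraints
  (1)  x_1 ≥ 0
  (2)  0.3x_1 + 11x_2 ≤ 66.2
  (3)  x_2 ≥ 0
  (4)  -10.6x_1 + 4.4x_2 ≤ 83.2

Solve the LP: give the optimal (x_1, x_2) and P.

x_1 = 662/3, x_2 = 0, maximum P = 5296/5

Corner points and P = 4.8x_1 - 1.8x_2:
  (0, 331/55) → P = -2979/275
  (0, 0) → P = 0
  (662/3, 0) → P = 5296/5

The optimum lies where 0.3x_1 + 11x_2 = 66.2 and x_2 = 0.
Solving simultaneously gives x_1 = 662/3, x_2 = 0.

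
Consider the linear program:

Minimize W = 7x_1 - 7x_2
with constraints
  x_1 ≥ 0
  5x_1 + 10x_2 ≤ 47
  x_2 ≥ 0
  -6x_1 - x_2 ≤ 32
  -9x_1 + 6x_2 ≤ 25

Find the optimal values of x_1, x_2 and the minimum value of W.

Vertices and W = 7x_1 - 7x_2:
  (0, 0) → W = 0
  (0, 25/6) → W = -175/6
  (47/5, 0) → W = 329/5
  (4/15, 137/30) → W = -301/10

The binding constraints are 5x_1 + 10x_2 = 47 and -9x_1 + 6x_2 = 25.
Solving simultaneously gives x_1 = 4/15, x_2 = 137/30.

x_1 = 4/15, x_2 = 137/30, minimum W = -301/10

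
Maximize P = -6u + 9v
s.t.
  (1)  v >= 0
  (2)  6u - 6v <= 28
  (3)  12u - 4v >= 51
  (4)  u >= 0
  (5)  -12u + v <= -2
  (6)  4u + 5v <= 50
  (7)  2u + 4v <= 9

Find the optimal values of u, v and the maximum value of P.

Feasible corners and P = -6u + 9v:
  (17/4, 0) → P = -51/2
  (9/2, 0) → P = -27
  (30/7, 3/28) → P = -99/4

The optimum lies where 12u - 4v = 51 and 2u + 4v = 9.
Solving simultaneously gives u = 30/7, v = 3/28.

u = 30/7, v = 3/28, maximum P = -99/4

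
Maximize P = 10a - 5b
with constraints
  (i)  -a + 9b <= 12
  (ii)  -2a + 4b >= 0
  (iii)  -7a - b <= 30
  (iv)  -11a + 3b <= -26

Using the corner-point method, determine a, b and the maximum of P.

a = 24/7, b = 12/7, maximum P = 180/7

At the optimal vertex, -a + 9b = 12 and -2a + 4b = 0.
Solving simultaneously gives a = 24/7, b = 12/7.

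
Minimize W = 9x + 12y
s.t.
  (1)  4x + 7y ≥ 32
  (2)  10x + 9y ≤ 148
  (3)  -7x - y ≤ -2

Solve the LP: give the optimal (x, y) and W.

x = -2/5, y = 24/5, minimum W = 54

Extreme points and W = 9x + 12y:
  (22, -8) → W = 102
  (-2/5, 24/5) → W = 54
  (-130/53, 1016/53) → W = 11022/53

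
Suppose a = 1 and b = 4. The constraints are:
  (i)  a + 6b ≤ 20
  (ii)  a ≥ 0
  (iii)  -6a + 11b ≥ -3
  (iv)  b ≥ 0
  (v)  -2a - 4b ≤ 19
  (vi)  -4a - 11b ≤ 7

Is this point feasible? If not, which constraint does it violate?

not feasible — violates (i)

Constraint (i): a + 6b = 25, which is not ≤ 20. All other constraints are satisfied.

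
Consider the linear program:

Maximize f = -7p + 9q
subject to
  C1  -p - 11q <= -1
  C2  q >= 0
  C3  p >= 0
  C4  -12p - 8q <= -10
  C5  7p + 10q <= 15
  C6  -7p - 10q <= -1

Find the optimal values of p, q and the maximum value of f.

p = 0, q = 3/2, maximum f = 27/2

Feasible corners and f = -7p + 9q:
  (1, 0) → f = -7
  (51/62, 1/62) → f = -174/31
  (15/7, 0) → f = -15
  (0, 5/4) → f = 45/4
  (0, 3/2) → f = 27/2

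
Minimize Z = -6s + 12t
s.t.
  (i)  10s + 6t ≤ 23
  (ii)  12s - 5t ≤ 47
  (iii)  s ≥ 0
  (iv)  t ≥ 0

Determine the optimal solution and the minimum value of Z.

Feasible corners and Z = -6s + 12t:
  (0, 23/6) → Z = 46
  (23/10, 0) → Z = -69/5
  (0, 0) → Z = 0

At the optimal vertex, 10s + 6t = 23 and t = 0.
Solving simultaneously gives s = 23/10, t = 0.

s = 23/10, t = 0, minimum Z = -69/5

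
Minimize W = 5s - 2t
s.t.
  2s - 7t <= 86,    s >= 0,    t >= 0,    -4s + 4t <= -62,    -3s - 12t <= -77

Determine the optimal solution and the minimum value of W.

Corner points and W = 5s - 2t:
  (43, 0) → W = 215
  (77/3, 0) → W = 385/3
  (263/15, 61/30) → W = 418/5
The feasible region is unbounded (it extends along (1, 1), (7, 2)), but W strictly increases along every unbounded feasible direction, so there is no improving ray and the minimum is attained at a vertex.

At the optimal vertex, -4s + 4t = -62 and -3s - 12t = -77.
Solving simultaneously gives s = 263/15, t = 61/30.

s = 263/15, t = 61/30, minimum W = 418/5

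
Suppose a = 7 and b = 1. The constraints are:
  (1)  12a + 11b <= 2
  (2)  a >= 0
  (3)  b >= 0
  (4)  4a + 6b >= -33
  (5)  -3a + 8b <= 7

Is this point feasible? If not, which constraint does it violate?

not feasible — violates (1)

Constraint (1): 12a + 11b = 95, which is not ≤ 2. All other constraints are satisfied.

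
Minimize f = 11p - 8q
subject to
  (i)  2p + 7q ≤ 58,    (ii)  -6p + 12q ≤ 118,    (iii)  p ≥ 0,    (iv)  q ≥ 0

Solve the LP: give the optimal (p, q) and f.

p = 0, q = 58/7, minimum f = -464/7

Corner points and f = 11p - 8q:
  (0, 58/7) → f = -464/7
  (29, 0) → f = 319
  (0, 0) → f = 0

The binding constraints are 2p + 7q = 58 and p = 0.
Solving simultaneously gives p = 0, q = 58/7.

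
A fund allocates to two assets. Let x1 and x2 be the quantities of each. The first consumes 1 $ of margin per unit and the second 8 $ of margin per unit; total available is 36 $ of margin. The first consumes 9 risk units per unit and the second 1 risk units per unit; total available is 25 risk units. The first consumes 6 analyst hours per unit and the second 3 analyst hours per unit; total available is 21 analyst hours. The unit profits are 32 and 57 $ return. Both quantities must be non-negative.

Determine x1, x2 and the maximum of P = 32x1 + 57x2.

x1 = 4/3, x2 = 13/3, maximum P = 869/3

Corner points and P = 32x1 + 57x2:
  (0, 0) → P = 0
  (0, 9/2) → P = 513/2
  (25/9, 0) → P = 800/9
  (4/3, 13/3) → P = 869/3
  (18/7, 13/7) → P = 1317/7

The optimum lies where x1 + 8x2 = 36 and 6x1 + 3x2 = 21.
Solving simultaneously gives x1 = 4/3, x2 = 13/3.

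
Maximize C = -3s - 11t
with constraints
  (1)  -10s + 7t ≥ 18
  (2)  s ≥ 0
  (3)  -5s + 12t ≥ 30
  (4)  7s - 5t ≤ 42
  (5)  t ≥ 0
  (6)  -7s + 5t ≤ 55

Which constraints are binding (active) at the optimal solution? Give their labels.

Corner points and C = -3s - 11t:
  (0, 18/7) → C = -198/7
  (295, 424) → C = -5549
  (0, 11) → C = -121

The maximum is at (0, 18/7). Substituting into each constraint, equality holds for (1) and (2); the remaining constraints have slack.

(1) and (2)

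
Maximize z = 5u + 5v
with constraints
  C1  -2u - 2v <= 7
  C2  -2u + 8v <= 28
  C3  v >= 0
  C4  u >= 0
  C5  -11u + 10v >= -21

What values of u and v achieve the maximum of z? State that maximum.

u = 112/17, v = 175/34, maximum z = 1995/34

Corner points and z = 5u + 5v:
  (0, 7/2) → z = 35/2
  (112/17, 175/34) → z = 1995/34
  (0, 0) → z = 0
  (21/11, 0) → z = 105/11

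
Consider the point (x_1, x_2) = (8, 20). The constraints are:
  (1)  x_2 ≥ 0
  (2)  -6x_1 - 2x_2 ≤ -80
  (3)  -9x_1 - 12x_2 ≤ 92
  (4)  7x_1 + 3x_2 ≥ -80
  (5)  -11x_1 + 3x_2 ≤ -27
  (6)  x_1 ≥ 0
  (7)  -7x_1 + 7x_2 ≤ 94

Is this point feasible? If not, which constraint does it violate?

(1): 20 ≥ 0 ✓
(2): -88 ≤ -80 ✓
(3): -312 ≤ 92 ✓
(4): 116 ≥ -80 ✓
(5): -28 ≤ -27 ✓
(6): 8 ≥ 0 ✓
(7): 84 ≤ 94 ✓

feasible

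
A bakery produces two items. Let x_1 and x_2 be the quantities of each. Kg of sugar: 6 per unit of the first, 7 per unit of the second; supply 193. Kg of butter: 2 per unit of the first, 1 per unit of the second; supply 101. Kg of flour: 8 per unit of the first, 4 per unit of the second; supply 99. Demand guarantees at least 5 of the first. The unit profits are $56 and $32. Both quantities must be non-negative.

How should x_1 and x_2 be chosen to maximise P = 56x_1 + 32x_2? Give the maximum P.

x_1 = 5, x_2 = 59/4, maximum P = 752

Vertices and P = 56x_1 + 32x_2:
  (99/8, 0) → P = 693
  (5, 0) → P = 280
  (5, 59/4) → P = 752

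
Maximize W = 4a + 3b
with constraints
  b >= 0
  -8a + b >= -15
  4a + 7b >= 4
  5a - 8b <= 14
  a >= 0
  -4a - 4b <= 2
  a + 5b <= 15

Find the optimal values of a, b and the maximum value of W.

Corner points and W = 4a + 3b:
  (15/8, 0) → W = 15/2
  (1, 0) → W = 4
  (90/41, 105/41) → W = 675/41
  (0, 4/7) → W = 12/7
  (0, 3) → W = 9

a = 90/41, b = 105/41, maximum W = 675/41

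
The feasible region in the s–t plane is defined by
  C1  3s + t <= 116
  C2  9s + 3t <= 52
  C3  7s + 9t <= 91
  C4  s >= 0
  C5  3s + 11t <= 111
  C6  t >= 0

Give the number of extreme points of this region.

5

Intersecting each pair of boundary lines and keeping only the points that satisfy every inequality leaves:
  (13/4, 91/12)
  (52/9, 0)
  (1/25, 252/25)
  (0, 111/11)
  (0, 0)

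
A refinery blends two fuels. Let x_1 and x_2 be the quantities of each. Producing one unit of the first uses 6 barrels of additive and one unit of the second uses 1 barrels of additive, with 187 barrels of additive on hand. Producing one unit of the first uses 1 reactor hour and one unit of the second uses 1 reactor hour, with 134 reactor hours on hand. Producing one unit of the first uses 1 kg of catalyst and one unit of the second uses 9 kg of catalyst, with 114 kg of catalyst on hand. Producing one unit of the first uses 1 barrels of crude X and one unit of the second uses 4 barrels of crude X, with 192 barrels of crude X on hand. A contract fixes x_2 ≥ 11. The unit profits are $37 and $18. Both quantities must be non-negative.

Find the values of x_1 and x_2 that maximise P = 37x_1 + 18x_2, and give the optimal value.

Feasible corners and P = 37x_1 + 18x_2:
  (0, 38/3) → P = 228
  (0, 11) → P = 198
  (15, 11) → P = 753

x_1 = 15, x_2 = 11, maximum P = 753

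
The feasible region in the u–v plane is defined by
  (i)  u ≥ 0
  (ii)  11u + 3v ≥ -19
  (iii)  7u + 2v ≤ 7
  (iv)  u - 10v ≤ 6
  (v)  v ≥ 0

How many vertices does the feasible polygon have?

3

Intersecting each pair of boundary lines and keeping only the points that satisfy every inequality leaves:
  (0, 7/2)
  (0, 0)
  (1, 0)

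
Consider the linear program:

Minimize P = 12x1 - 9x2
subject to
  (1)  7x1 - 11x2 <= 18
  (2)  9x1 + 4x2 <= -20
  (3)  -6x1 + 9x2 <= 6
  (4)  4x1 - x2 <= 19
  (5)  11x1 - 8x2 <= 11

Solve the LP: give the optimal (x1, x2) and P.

x1 = -76, x2 = -50, minimum P = -462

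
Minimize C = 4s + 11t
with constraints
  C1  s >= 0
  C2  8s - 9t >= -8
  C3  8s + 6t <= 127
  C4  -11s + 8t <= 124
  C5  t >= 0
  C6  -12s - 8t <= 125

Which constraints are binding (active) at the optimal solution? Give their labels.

Corner points and C = 4s + 11t:
  (0, 8/9) → C = 88/9
  (0, 0) → C = 0
  (73/8, 9) → C = 271/2
  (127/8, 0) → C = 127/2

The minimum is at (0, 0). Substituting into each constraint, equality holds for C1 and C5; the remaining constraints have slack.

C1 and C5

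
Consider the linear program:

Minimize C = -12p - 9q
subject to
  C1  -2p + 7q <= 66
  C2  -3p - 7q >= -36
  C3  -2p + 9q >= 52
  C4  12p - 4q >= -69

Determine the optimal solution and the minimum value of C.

Corner points and C = -12p - 9q:
  (-40/41, 228/41) → C = -1572/41
  (-113/32, 213/32) → C = -561/32
  (-413/100, 243/50) → C = 291/50

p = -40/41, q = 228/41, minimum C = -1572/41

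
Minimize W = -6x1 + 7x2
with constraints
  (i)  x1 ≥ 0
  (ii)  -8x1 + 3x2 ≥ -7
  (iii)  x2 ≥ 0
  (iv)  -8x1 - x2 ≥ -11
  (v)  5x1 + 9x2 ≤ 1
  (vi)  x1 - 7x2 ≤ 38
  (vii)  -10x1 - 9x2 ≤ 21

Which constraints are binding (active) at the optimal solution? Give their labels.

Extreme points and W = -6x1 + 7x2:
  (0, 0) → W = 0
  (0, 1/9) → W = 7/9
  (1/5, 0) → W = -6/5

The minimum is at (1/5, 0). Substituting into each constraint, equality holds for (iii) and (v); the remaining constraints have slack.

(iii) and (v)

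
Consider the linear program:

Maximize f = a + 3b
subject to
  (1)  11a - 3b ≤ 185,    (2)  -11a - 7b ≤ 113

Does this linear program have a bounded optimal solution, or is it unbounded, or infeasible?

unbounded

From the feasible point (478/55, -149/5), moving in the direction (-7, 11) keeps every constraint satisfied while f increases without bound.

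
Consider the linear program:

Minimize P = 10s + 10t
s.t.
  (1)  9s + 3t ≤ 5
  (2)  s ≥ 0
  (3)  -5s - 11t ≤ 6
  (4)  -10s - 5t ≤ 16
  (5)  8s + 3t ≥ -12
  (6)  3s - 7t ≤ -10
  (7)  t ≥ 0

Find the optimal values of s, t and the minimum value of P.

s = 0, t = 10/7, minimum P = 100/7

Feasible corners and P = 10s + 10t:
  (0, 5/3) → P = 50/3
  (5/72, 35/24) → P = 275/18
  (0, 10/7) → P = 100/7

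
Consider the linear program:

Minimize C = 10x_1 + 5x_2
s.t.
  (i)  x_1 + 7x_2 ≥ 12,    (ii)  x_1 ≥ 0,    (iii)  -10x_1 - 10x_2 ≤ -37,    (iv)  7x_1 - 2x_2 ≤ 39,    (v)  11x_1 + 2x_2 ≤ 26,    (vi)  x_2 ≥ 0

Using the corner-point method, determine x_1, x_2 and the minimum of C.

x_1 = 0, x_2 = 37/10, minimum C = 37/2

Feasible corners and C = 10x_1 + 5x_2:
  (0, 37/10) → C = 37/2
  (0, 13) → C = 65
  (31/15, 49/30) → C = 173/6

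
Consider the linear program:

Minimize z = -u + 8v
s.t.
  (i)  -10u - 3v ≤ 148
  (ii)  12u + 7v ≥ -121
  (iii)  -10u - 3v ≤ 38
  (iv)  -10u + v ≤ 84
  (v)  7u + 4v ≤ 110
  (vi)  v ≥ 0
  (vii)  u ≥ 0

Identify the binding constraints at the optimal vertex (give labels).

Extreme points and z = -u + 8v:
  (110/7, 0) → z = -110/7
  (0, 55/2) → z = 220
  (0, 0) → z = 0

The minimum is at (110/7, 0). Substituting into each constraint, equality holds for (v) and (vi); the remaining constraints have slack.

(v) and (vi)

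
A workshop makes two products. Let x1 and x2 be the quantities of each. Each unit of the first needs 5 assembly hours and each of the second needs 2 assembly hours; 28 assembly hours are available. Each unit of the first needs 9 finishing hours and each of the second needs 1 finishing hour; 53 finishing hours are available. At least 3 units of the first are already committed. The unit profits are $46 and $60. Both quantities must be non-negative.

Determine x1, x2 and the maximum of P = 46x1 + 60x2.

x1 = 3, x2 = 13/2, maximum P = 528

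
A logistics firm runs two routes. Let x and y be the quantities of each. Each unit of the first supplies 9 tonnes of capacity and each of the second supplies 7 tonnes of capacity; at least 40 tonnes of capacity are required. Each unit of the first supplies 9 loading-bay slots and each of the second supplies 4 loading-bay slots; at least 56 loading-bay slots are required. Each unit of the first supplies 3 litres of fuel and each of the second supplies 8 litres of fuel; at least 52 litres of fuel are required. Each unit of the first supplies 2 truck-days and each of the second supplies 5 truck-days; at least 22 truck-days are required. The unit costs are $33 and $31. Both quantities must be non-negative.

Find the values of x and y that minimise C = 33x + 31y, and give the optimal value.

Extreme points and C = 33x + 31y:
  (0, 14) → C = 434
  (52/3, 0) → C = 572
  (4, 5) → C = 287
The feasible region is unbounded (it extends along (0, 1), (1, 0)), but C strictly increases along every unbounded feasible direction, so there is no improving ray and the minimum is attained at a vertex.

x = 4, y = 5, minimum C = 287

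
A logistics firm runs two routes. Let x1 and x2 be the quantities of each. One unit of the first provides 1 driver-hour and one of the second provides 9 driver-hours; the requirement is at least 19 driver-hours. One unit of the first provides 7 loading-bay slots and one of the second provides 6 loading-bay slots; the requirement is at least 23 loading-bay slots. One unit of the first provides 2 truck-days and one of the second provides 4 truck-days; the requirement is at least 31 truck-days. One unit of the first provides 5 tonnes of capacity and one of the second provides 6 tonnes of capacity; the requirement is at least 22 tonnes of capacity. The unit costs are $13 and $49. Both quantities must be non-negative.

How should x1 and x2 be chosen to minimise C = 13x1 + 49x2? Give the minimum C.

x1 = 29/2, x2 = 1/2, minimum C = 213

The feasible region is unbounded (it extends along (0, 1), (1, 0)), but C strictly increases along every unbounded feasible direction, so there is no improving ray and the minimum is attained at a vertex.

The optimum lies where x1 + 9x2 = 19 and 2x1 + 4x2 = 31.
Solving simultaneously gives x1 = 29/2, x2 = 1/2.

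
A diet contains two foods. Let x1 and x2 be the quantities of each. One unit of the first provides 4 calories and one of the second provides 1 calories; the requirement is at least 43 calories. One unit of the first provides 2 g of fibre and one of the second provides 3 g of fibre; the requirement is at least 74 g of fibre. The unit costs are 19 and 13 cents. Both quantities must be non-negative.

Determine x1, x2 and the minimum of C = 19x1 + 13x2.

Extreme points and C = 19x1 + 13x2:
  (0, 43) → C = 559
  (37, 0) → C = 703
  (11/2, 21) → C = 755/2
The feasible region is unbounded (it extends along (0, 1), (1, 0)), but C strictly increases along every unbounded feasible direction, so there is no improving ray and the minimum is attained at a vertex.

At the optimal vertex, 4x1 + x2 = 43 and 2x1 + 3x2 = 74.
Solving simultaneously gives x1 = 11/2, x2 = 21.

x1 = 11/2, x2 = 21, minimum C = 755/2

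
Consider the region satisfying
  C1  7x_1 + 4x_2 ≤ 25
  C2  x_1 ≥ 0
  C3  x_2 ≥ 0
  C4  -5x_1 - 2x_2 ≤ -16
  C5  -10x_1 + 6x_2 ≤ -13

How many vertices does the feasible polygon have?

4

Intersecting each pair of boundary lines and keeping only the points that satisfy every inequality leaves:
  (25/7, 0)
  (101/41, 159/82)
  (16/5, 0)
  (61/25, 19/10)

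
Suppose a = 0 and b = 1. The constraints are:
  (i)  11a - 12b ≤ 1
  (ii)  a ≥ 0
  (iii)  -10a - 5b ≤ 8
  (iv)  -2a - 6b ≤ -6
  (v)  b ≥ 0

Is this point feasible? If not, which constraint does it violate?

feasible

(i): -12 ≤ 1 ✓
(ii): 0 ≥ 0 ✓
(iii): -5 ≤ 8 ✓
(iv): -6 ≤ -6 ✓
(v): 1 ≥ 0 ✓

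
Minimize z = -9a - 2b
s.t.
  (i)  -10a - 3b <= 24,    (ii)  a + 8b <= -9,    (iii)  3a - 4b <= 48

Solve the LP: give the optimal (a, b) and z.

Extreme points and z = -9a - 2b:
  (-15/7, -6/7) → z = 21
  (48/49, -552/49) → z = 96/7
  (87/7, -75/28) → z = -213/2

The binding constraints are a + 8b = -9 and 3a - 4b = 48.
Solving simultaneously gives a = 87/7, b = -75/28.

a = 87/7, b = -75/28, minimum z = -213/2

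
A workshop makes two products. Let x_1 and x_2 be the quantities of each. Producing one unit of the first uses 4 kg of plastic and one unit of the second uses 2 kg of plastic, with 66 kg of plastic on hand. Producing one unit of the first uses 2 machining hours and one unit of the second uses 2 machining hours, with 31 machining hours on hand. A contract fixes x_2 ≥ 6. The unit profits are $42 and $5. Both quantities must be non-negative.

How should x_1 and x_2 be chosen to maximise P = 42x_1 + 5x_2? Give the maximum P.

x_1 = 19/2, x_2 = 6, maximum P = 429

The binding constraints are 2x_1 + 2x_2 = 31 and x_2 = 6.
Solving simultaneously gives x_1 = 19/2, x_2 = 6.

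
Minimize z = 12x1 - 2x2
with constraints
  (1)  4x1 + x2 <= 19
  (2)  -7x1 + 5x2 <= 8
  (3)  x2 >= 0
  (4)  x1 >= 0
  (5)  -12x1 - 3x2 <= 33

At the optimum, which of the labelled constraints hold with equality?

(2) and (4)

Feasible corners and z = 12x1 - 2x2:
  (29/9, 55/9) → z = 238/9
  (19/4, 0) → z = 57
  (0, 8/5) → z = -16/5
  (0, 0) → z = 0

The minimum is at (0, 8/5). Substituting into each constraint, equality holds for (2) and (4); the remaining constraints have slack.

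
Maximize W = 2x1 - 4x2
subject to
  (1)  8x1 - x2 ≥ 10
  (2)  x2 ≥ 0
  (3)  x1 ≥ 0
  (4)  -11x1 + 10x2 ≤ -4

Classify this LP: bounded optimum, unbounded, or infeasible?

unbounded

From the feasible point (5/4, 0), moving in the direction (1, 0) keeps every constraint satisfied while W increases without bound.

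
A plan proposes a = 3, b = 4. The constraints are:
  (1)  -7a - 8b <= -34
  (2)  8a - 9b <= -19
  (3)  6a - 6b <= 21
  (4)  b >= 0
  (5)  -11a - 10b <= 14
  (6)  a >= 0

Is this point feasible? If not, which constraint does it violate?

not feasible — violates (2)

Constraint (2): 8a - 9b = -12, which is not ≤ -19. All other constraints are satisfied.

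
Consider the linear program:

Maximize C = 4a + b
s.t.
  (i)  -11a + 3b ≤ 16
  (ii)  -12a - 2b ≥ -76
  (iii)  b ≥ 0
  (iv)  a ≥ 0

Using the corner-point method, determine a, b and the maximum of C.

Vertices and C = 4a + b:
  (98/29, 514/29) → C = 906/29
  (0, 16/3) → C = 16/3
  (19/3, 0) → C = 76/3
  (0, 0) → C = 0

a = 98/29, b = 514/29, maximum C = 906/29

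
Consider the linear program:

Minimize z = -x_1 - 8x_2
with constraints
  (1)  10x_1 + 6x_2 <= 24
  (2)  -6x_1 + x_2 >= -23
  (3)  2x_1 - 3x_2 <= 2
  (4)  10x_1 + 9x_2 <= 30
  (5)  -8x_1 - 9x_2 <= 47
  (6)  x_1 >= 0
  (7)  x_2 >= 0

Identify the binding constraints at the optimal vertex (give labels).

Feasible corners and z = -x_1 - 8x_2:
  (2, 2/3) → z = -22/3
  (6/5, 2) → z = -86/5
  (1, 0) → z = -1
  (0, 10/3) → z = -80/3
  (0, 0) → z = 0

The minimum is at (0, 10/3). Substituting into each constraint, equality holds for (4) and (6); the remaining constraints have slack.

(4) and (6)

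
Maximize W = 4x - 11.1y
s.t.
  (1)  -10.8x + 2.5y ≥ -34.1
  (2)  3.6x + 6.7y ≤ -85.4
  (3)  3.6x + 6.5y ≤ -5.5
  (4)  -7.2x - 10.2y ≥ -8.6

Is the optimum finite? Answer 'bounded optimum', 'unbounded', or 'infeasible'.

unbounded

From the feasible point (499/2712, -2903/226), moving in the direction (-2.5, -10.8) keeps every constraint satisfied while W increases without bound.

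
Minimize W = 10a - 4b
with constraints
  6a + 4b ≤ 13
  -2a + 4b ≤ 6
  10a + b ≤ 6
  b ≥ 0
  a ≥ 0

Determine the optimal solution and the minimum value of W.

Corner points and W = 10a - 4b:
  (3/7, 12/7) → W = -18/7
  (0, 3/2) → W = -6
  (3/5, 0) → W = 6
  (0, 0) → W = 0

At the optimal vertex, -2a + 4b = 6 and a = 0.
Solving simultaneously gives a = 0, b = 3/2.

a = 0, b = 3/2, minimum W = -6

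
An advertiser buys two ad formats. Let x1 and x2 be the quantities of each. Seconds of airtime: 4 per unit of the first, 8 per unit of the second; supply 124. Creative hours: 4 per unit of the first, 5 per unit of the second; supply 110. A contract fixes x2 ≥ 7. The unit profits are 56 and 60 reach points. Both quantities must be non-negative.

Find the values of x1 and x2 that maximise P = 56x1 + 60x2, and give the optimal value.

Extreme points and P = 56x1 + 60x2:
  (0, 31/2) → P = 930
  (0, 7) → P = 420
  (17, 7) → P = 1372

At the optimal vertex, 4x1 + 8x2 = 124 and x2 = 7.
Solving simultaneously gives x1 = 17, x2 = 7.

x1 = 17, x2 = 7, maximum P = 1372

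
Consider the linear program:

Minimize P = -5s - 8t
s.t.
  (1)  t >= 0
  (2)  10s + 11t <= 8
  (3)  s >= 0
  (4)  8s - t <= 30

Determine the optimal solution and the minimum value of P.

s = 0, t = 8/11, minimum P = -64/11

Corner points and P = -5s - 8t:
  (4/5, 0) → P = -4
  (0, 0) → P = 0
  (0, 8/11) → P = -64/11

The binding constraints are 10s + 11t = 8 and s = 0.
Solving simultaneously gives s = 0, t = 8/11.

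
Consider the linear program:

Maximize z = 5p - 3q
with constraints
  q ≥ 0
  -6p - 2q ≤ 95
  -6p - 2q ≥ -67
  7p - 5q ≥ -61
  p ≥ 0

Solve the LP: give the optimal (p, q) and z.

Corner points and z = 5p - 3q:
  (67/6, 0) → z = 335/6
  (0, 0) → z = 0
  (213/44, 835/44) → z = -360/11
  (0, 61/5) → z = -183/5

p = 67/6, q = 0, maximum z = 335/6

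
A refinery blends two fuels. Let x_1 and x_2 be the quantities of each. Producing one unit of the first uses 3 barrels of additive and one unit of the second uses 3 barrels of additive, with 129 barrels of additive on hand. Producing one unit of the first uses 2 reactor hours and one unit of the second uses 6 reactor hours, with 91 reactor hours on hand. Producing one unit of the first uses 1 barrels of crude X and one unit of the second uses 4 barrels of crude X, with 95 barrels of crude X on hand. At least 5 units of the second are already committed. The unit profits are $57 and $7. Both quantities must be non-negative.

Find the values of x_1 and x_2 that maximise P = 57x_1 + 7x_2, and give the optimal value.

x_1 = 61/2, x_2 = 5, maximum P = 3547/2

Corner points and P = 57x_1 + 7x_2:
  (0, 91/6) → P = 637/6
  (0, 5) → P = 35
  (61/2, 5) → P = 3547/2

The optimum lies where 2x_1 + 6x_2 = 91 and x_2 = 5.
Solving simultaneously gives x_1 = 61/2, x_2 = 5.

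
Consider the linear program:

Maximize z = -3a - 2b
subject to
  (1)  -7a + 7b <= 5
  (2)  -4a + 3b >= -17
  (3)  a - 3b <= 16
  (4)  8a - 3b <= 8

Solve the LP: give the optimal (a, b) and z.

a = -127/14, b = -117/14, maximum z = 615/14

Extreme points and z = -3a - 2b:
  (-127/14, -117/14) → z = 615/14
  (71/35, 96/35) → z = -81/7
  (-8/7, -40/7) → z = 104/7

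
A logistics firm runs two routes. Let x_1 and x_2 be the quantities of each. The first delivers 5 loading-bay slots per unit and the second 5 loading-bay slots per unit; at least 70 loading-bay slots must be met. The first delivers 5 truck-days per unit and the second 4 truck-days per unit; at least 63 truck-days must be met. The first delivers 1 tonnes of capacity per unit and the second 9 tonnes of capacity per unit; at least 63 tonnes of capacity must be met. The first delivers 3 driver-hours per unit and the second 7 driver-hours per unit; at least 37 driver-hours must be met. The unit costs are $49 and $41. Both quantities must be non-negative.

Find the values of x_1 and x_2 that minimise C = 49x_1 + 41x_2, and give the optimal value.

Corner points and C = 49x_1 + 41x_2:
  (0, 63/4) → C = 2583/4
  (63, 0) → C = 3087
  (7, 7) → C = 630
  (63/8, 49/8) → C = 637
The feasible region is unbounded (it extends along (0, 1), (1, 0)), but C strictly increases along every unbounded feasible direction, so there is no improving ray and the minimum is attained at a vertex.

x_1 = 7, x_2 = 7, minimum C = 630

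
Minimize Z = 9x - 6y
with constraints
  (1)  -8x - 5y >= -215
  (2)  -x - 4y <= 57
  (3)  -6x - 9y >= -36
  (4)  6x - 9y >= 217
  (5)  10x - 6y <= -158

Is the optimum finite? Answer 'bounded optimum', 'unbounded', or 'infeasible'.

The boundaries -8x - 5y = -215 and -x - 4y = 57 meet at (1145/27, -671/27), but that point violates 10x - 6y ≤ -158. Every candidate vertex is excluded by some other constraint, so the feasible region is empty.

infeasible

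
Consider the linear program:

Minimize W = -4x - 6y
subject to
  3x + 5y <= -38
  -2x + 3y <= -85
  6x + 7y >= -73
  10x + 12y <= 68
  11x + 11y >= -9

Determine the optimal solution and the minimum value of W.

x = 398/7, y = -292/7, minimum W = 160/7

The feasible region is unbounded (it extends along (7, -6), (6, -5)), but W strictly increases along every unbounded feasible direction, so there is no improving ray and the minimum is attained at a vertex.

At the optimal vertex, 3x + 5y = -38 and 10x + 12y = 68.
Solving simultaneously gives x = 398/7, y = -292/7.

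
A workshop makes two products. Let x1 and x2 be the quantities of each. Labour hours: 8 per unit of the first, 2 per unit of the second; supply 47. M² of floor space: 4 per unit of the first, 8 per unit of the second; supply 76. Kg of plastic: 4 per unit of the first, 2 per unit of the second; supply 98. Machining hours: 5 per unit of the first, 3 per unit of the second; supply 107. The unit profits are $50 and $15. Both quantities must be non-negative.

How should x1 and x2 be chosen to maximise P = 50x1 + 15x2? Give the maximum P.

x1 = 4, x2 = 15/2, maximum P = 625/2

Vertices and P = 50x1 + 15x2:
  (0, 0) → P = 0
  (0, 19/2) → P = 285/2
  (47/8, 0) → P = 1175/4
  (4, 15/2) → P = 625/2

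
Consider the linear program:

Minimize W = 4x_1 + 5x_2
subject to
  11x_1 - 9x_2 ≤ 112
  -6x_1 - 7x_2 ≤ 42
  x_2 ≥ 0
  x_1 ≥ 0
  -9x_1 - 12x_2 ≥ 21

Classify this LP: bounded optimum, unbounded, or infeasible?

The boundaries 11x_1 - 9x_2 = 112 and -6x_1 - 7x_2 = 42 meet at (406/131, -1134/131), but that point violates x_2 ≥ 0. Every candidate vertex is excluded by some other constraint, so the feasible region is empty.

infeasible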